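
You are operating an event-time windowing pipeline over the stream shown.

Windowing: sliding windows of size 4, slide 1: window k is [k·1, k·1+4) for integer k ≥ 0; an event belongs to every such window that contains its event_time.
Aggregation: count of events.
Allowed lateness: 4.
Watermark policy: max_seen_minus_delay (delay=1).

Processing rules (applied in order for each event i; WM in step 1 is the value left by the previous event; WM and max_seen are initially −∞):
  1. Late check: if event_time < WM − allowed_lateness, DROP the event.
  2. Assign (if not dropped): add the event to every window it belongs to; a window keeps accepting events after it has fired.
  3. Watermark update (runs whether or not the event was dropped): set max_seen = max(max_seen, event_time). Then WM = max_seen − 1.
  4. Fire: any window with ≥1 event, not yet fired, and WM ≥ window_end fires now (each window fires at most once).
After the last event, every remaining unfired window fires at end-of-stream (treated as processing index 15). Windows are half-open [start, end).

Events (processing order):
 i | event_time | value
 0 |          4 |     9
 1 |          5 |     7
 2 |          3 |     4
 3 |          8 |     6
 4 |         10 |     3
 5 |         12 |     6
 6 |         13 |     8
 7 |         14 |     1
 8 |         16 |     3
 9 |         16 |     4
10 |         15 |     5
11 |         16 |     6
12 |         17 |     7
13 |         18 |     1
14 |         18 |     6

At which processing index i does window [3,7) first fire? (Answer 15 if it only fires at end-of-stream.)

3

i=0 t=4 v=9: → [4,8),[3,7),[2,6),[1,5); WM=3
i=1 t=5 v=7: → [5,9),[4,8),[3,7),[2,6); WM=4
i=2 t=3 v=4: → [3,7),[2,6),[1,5),[0,4); WM=4; [0,4) fires=1
i=3 t=8 v=6: → [8,12),[7,11),[6,10),[5,9); WM=7; [1,5) fires=2 [2,6) fires=3 [3,7) fires=3
i=4 t=10 v=3: → [10,14),[9,13),[8,12),[7,11); WM=9; [4,8) fires=2 [5,9) fires=2
i=5 t=12 v=6: → [12,16),[11,15),[10,14),[9,13); WM=11; [6,10) fires=1 [7,11) fires=2
i=6 t=13 v=8: → [13,17),[12,16),[11,15),[10,14); WM=12; [8,12) fires=2
i=7 t=14 v=1: → [14,18),[13,17),[12,16),[11,15); WM=13; [9,13) fires=2
i=8 t=16 v=3: → [16,20),[15,19),[14,18),[13,17); WM=15; [10,14) fires=3 [11,15) fires=3
i=9 t=16 v=4: → [16,20),[15,19),[14,18),[13,17); WM=15
i=10 t=15 v=5: → [15,19),[14,18),[13,17),[12,16); WM=15
i=11 t=16 v=6: → [16,20),[15,19),[14,18),[13,17); WM=15
i=12 t=17 v=7: → [17,21),[16,20),[15,19),[14,18); WM=16; [12,16) fires=4
i=13 t=18 v=1: → [18,22),[17,21),[16,20),[15,19); WM=17; [13,17) fires=6
i=14 t=18 v=6: → [18,22),[17,21),[16,20),[15,19); WM=17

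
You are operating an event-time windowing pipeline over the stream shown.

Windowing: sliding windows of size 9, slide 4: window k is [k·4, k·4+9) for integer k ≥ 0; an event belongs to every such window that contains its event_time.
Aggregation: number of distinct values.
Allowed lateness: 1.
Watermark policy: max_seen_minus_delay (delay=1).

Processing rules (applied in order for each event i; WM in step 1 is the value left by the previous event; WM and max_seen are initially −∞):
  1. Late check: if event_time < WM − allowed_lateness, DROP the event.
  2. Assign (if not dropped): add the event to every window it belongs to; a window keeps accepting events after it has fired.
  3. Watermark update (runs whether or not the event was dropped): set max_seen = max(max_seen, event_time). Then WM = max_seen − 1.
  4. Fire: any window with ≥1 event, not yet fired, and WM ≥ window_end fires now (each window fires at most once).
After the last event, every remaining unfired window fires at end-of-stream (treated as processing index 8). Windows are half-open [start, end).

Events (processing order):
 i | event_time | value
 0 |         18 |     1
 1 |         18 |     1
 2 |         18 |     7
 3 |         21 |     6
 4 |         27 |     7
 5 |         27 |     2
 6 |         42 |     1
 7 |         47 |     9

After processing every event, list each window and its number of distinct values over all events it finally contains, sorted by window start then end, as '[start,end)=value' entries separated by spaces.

i=0 t=18 v=1: → [16,25),[12,21); WM=17
i=1 t=18 v=1: → [16,25),[12,21); WM=17
i=2 t=18 v=7: → [16,25),[12,21); WM=17
i=3 t=21 v=6: → [20,29),[16,25); WM=20
i=4 t=27 v=7: → [24,33),[20,29); WM=26; [12,21) fires=2 [16,25) fires=3
i=5 t=27 v=2: → [24,33),[20,29); WM=26
i=6 t=42 v=1: → [40,49),[36,45); WM=41; [20,29) fires=3 [24,33) fires=2
i=7 t=47 v=9: → [44,53),[40,49); WM=46; [36,45) fires=1

[12,21)=2 [16,25)=3 [20,29)=3 [24,33)=2 [36,45)=1 [40,49)=2 [44,53)=1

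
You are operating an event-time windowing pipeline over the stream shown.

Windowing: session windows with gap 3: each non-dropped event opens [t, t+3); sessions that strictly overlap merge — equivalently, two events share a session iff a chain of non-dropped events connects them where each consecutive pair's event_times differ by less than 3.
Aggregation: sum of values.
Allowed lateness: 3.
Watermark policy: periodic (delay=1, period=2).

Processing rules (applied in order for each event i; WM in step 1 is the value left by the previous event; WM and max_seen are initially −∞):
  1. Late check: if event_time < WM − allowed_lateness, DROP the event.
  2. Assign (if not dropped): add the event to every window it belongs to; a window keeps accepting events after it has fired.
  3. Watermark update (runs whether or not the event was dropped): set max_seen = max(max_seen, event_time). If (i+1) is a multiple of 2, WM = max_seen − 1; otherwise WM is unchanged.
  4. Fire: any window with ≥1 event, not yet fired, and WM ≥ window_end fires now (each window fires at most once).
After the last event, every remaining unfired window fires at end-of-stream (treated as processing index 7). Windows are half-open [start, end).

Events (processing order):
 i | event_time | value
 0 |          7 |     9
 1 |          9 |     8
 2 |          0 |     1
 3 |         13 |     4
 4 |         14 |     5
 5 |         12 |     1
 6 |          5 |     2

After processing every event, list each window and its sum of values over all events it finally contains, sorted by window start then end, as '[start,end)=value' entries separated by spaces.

[7,12)=17 [12,17)=10

i=0 t=7 v=9: → [7,10); WM=−∞
i=1 t=9 v=8: → [7,12); WM=8
i=2 t=0 v=1: DROP (t<8-3); WM=8
i=3 t=13 v=4: → [13,16); WM=12
i=4 t=14 v=5: → [13,17); WM=12
i=5 t=12 v=1: → [12,17); WM=13
i=6 t=5 v=2: DROP (t<13-3); WM=13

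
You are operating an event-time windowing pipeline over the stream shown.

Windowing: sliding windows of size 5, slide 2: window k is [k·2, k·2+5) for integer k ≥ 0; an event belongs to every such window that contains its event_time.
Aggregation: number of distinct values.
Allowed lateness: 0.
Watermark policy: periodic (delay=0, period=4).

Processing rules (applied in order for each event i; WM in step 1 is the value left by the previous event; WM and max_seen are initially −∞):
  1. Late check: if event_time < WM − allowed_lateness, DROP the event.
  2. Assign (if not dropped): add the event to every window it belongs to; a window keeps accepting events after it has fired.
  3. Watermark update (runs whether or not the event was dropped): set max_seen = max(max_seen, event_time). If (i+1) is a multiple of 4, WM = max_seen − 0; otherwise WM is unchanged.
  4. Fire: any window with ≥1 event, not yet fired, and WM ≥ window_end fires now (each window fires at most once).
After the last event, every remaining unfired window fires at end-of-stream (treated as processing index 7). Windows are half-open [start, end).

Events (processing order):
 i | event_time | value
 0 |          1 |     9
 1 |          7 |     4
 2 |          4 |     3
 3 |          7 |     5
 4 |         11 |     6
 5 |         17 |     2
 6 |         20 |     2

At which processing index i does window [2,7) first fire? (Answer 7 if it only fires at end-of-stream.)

i=0 t=1 v=9: → [0,5); WM=−∞
i=1 t=7 v=4: → [6,11),[4,9); WM=−∞
i=2 t=4 v=3: → [4,9),[2,7),[0,5); WM=−∞
i=3 t=7 v=5: → [6,11),[4,9); WM=7; [0,5) fires=2 [2,7) fires=1
i=4 t=11 v=6: → [10,15),[8,13); WM=7
i=5 t=17 v=2: → [16,21),[14,19); WM=7
i=6 t=20 v=2: → [20,25),[18,23),[16,21); WM=7

3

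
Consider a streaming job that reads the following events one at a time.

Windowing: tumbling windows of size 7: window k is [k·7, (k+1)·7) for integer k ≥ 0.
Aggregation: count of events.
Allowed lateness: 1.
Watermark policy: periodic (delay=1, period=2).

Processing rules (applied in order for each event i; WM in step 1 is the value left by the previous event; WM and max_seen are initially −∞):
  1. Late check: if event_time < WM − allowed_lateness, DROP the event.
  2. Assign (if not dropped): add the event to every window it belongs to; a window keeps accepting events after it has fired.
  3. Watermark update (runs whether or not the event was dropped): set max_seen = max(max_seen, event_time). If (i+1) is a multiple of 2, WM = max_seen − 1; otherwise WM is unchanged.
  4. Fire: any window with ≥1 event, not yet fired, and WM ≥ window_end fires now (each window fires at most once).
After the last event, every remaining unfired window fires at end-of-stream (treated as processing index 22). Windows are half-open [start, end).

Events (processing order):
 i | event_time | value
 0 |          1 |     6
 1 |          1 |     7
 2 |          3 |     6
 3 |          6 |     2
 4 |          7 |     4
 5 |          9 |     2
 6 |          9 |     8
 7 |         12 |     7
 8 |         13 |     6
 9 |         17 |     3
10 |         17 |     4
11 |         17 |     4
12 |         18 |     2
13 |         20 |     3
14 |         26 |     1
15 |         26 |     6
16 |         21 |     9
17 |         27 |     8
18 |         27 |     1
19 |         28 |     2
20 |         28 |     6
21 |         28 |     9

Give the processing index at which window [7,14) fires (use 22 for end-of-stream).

i=0 t=1 v=6: → [0,7); WM=−∞
i=1 t=1 v=7: → [0,7); WM=0
i=2 t=3 v=6: → [0,7); WM=0
i=3 t=6 v=2: → [0,7); WM=5
i=4 t=7 v=4: → [7,14); WM=5
i=5 t=9 v=2: → [7,14); WM=8; [0,7) fires=4
i=6 t=9 v=8: → [7,14); WM=8
i=7 t=12 v=7: → [7,14); WM=11
i=8 t=13 v=6: → [7,14); WM=11
i=9 t=17 v=3: → [14,21); WM=16; [7,14) fires=5
i=10 t=17 v=4: → [14,21); WM=16
i=11 t=17 v=4: → [14,21); WM=16
i=12 t=18 v=2: → [14,21); WM=16
i=13 t=20 v=3: → [14,21); WM=19
i=14 t=26 v=1: → [21,28); WM=19
i=15 t=26 v=6: → [21,28); WM=25; [14,21) fires=5
i=16 t=21 v=9: DROP (t<25-1); WM=25
i=17 t=27 v=8: → [21,28); WM=26
i=18 t=27 v=1: → [21,28); WM=26
i=19 t=28 v=2: → [28,35); WM=27
i=20 t=28 v=6: → [28,35); WM=27
i=21 t=28 v=9: → [28,35); WM=27

9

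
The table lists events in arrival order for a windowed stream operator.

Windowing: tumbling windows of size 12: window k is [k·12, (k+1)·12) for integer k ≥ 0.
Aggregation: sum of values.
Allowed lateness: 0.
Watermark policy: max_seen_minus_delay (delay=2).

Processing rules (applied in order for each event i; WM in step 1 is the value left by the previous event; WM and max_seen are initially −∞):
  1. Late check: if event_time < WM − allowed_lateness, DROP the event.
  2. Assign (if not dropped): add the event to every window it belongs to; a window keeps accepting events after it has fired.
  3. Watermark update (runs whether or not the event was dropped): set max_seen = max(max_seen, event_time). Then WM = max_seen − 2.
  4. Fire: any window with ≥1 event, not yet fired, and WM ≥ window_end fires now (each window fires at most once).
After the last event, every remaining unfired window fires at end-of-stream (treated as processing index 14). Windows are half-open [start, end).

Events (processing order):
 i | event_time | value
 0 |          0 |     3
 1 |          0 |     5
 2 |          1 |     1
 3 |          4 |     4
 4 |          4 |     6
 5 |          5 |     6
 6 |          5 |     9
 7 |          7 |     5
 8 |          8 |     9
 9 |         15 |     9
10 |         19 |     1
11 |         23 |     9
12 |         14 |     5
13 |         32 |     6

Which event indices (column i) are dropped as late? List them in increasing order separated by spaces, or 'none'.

i=0 t=0 v=3: → [0,12); WM=-2
i=1 t=0 v=5: → [0,12); WM=-2
i=2 t=1 v=1: → [0,12); WM=-1
i=3 t=4 v=4: → [0,12); WM=2
i=4 t=4 v=6: → [0,12); WM=2
i=5 t=5 v=6: → [0,12); WM=3
i=6 t=5 v=9: → [0,12); WM=3
i=7 t=7 v=5: → [0,12); WM=5
i=8 t=8 v=9: → [0,12); WM=6
i=9 t=15 v=9: → [12,24); WM=13; [0,12) fires=48
i=10 t=19 v=1: → [12,24); WM=17
i=11 t=23 v=9: → [12,24); WM=21
i=12 t=14 v=5: DROP (t<21-0); WM=21
i=13 t=32 v=6: → [24,36); WM=30; [12,24) fires=19

12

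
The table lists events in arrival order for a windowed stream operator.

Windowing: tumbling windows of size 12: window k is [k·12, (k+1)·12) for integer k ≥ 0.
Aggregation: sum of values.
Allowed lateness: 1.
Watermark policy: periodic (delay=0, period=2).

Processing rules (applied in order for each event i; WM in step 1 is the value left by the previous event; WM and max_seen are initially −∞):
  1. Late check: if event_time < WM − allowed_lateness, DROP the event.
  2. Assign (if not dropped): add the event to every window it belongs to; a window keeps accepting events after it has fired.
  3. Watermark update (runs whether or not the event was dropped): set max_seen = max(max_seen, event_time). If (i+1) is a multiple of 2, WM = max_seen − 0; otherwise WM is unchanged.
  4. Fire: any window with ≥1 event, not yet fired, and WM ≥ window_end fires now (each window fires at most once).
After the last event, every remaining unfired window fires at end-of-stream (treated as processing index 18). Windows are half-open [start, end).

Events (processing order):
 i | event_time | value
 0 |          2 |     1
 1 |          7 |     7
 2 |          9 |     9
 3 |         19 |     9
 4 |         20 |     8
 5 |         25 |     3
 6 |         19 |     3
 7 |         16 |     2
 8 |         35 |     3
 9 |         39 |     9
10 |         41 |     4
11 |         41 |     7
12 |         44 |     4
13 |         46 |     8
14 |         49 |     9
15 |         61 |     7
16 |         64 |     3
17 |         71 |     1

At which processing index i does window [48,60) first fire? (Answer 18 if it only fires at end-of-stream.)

15

i=0 t=2 v=1: → [0,12); WM=−∞
i=1 t=7 v=7: → [0,12); WM=7
i=2 t=9 v=9: → [0,12); WM=7
i=3 t=19 v=9: → [12,24); WM=19; [0,12) fires=17
i=4 t=20 v=8: → [12,24); WM=19
i=5 t=25 v=3: → [24,36); WM=25; [12,24) fires=17
i=6 t=19 v=3: DROP (t<25-1); WM=25
i=7 t=16 v=2: DROP (t<25-1); WM=25
i=8 t=35 v=3: → [24,36); WM=25
i=9 t=39 v=9: → [36,48); WM=39; [24,36) fires=6
i=10 t=41 v=4: → [36,48); WM=39
i=11 t=41 v=7: → [36,48); WM=41
i=12 t=44 v=4: → [36,48); WM=41
i=13 t=46 v=8: → [36,48); WM=46
i=14 t=49 v=9: → [48,60); WM=46
i=15 t=61 v=7: → [60,72); WM=61; [36,48) fires=32 [48,60) fires=9
i=16 t=64 v=3: → [60,72); WM=61
i=17 t=71 v=1: → [60,72); WM=71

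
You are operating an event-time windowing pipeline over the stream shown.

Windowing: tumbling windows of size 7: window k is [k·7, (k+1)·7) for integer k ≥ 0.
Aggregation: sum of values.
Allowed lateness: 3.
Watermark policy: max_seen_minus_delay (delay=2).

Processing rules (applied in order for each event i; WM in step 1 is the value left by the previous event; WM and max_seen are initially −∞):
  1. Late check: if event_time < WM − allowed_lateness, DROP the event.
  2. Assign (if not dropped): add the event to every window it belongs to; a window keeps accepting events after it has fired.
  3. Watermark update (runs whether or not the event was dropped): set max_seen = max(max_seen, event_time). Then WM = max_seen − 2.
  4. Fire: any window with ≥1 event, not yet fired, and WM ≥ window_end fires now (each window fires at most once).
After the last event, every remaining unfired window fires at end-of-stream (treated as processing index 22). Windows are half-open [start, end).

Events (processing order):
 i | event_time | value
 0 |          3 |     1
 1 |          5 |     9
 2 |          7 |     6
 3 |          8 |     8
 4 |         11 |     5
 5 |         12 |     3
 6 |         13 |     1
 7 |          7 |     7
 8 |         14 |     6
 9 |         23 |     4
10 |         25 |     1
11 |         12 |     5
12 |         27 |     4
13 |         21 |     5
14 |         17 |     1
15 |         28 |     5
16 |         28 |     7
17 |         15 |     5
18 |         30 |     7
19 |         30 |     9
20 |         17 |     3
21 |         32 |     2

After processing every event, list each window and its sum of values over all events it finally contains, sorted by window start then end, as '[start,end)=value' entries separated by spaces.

[0,7)=10 [7,14)=23 [14,21)=6 [21,28)=9 [28,35)=30

i=0 t=3 v=1: → [0,7); WM=1
i=1 t=5 v=9: → [0,7); WM=3
i=2 t=7 v=6: → [7,14); WM=5
i=3 t=8 v=8: → [7,14); WM=6
i=4 t=11 v=5: → [7,14); WM=9; [0,7) fires=10
i=5 t=12 v=3: → [7,14); WM=10
i=6 t=13 v=1: → [7,14); WM=11
i=7 t=7 v=7: DROP (t<11-3); WM=11
i=8 t=14 v=6: → [14,21); WM=12
i=9 t=23 v=4: → [21,28); WM=21; [7,14) fires=23 [14,21) fires=6
i=10 t=25 v=1: → [21,28); WM=23
i=11 t=12 v=5: DROP (t<23-3); WM=23
i=12 t=27 v=4: → [21,28); WM=25
i=13 t=21 v=5: DROP (t<25-3); WM=25
i=14 t=17 v=1: DROP (t<25-3); WM=25
i=15 t=28 v=5: → [28,35); WM=26
i=16 t=28 v=7: → [28,35); WM=26
i=17 t=15 v=5: DROP (t<26-3); WM=26
i=18 t=30 v=7: → [28,35); WM=28; [21,28) fires=9
i=19 t=30 v=9: → [28,35); WM=28
i=20 t=17 v=3: DROP (t<28-3); WM=28
i=21 t=32 v=2: → [28,35); WM=30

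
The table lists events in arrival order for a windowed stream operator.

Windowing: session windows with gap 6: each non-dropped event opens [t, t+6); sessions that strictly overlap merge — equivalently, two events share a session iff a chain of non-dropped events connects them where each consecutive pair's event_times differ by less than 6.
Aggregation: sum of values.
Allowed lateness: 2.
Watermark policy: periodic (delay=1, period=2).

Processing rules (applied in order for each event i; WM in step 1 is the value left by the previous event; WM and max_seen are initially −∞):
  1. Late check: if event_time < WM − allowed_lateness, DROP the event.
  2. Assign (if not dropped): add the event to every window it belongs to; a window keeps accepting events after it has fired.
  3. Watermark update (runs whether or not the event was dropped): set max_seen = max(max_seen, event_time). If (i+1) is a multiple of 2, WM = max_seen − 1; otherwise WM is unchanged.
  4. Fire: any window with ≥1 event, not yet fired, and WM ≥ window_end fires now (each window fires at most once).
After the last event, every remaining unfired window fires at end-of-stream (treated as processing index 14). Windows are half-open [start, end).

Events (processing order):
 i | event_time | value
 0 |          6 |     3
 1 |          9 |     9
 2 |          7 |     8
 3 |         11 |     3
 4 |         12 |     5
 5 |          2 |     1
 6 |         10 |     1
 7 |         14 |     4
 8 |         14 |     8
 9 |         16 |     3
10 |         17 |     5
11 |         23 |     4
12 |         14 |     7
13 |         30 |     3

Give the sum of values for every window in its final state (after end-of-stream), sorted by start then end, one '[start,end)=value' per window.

i=0 t=6 v=3: → [6,12); WM=−∞
i=1 t=9 v=9: → [6,15); WM=8
i=2 t=7 v=8: → [6,15); WM=8
i=3 t=11 v=3: → [6,17); WM=10
i=4 t=12 v=5: → [6,18); WM=10
i=5 t=2 v=1: DROP (t<10-2); WM=11
i=6 t=10 v=1: → [6,18); WM=11
i=7 t=14 v=4: → [6,20); WM=13
i=8 t=14 v=8: → [6,20); WM=13
i=9 t=16 v=3: → [6,22); WM=15
i=10 t=17 v=5: → [6,23); WM=15
i=11 t=23 v=4: → [23,29); WM=22
i=12 t=14 v=7: DROP (t<22-2); WM=22
i=13 t=30 v=3: → [30,36); WM=29

[6,23)=49 [23,29)=4 [30,36)=3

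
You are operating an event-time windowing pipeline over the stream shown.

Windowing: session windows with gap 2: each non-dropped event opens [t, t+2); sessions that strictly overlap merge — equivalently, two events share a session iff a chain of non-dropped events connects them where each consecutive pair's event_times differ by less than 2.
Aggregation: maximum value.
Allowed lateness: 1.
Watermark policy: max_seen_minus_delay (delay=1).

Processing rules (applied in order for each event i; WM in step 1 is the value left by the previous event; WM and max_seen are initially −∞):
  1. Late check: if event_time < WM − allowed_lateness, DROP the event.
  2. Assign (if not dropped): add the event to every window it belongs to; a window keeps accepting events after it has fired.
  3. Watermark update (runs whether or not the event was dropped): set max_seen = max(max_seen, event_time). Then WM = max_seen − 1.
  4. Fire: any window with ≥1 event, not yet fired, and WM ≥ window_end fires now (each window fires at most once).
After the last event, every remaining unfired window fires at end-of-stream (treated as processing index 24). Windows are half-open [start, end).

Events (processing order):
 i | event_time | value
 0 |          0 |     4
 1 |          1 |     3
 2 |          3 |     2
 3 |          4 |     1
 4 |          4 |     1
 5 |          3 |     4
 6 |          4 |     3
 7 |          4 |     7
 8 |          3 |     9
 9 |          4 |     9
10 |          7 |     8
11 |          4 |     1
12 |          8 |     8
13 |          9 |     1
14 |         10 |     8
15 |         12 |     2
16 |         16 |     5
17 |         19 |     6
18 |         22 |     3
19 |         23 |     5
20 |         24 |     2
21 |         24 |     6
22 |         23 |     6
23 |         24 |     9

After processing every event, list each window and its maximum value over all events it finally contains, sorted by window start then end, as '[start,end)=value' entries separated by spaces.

[0,3)=4 [3,6)=9 [7,12)=8 [12,14)=2 [16,18)=5 [19,21)=6 [22,26)=9

i=0 t=0 v=4: → [0,2); WM=-1
i=1 t=1 v=3: → [0,3); WM=0
i=2 t=3 v=2: → [3,5); WM=2
i=3 t=4 v=1: → [3,6); WM=3
i=4 t=4 v=1: → [3,6); WM=3
i=5 t=3 v=4: → [3,6); WM=3
i=6 t=4 v=3: → [3,6); WM=3
i=7 t=4 v=7: → [3,6); WM=3
i=8 t=3 v=9: → [3,6); WM=3
i=9 t=4 v=9: → [3,6); WM=3
i=10 t=7 v=8: → [7,9); WM=6
i=11 t=4 v=1: DROP (t<6-1); WM=6
i=12 t=8 v=8: → [7,10); WM=7
i=13 t=9 v=1: → [7,11); WM=8
i=14 t=10 v=8: → [7,12); WM=9
i=15 t=12 v=2: → [12,14); WM=11
i=16 t=16 v=5: → [16,18); WM=15
i=17 t=19 v=6: → [19,21); WM=18
i=18 t=22 v=3: → [22,24); WM=21
i=19 t=23 v=5: → [22,25); WM=22
i=20 t=24 v=2: → [22,26); WM=23
i=21 t=24 v=6: → [22,26); WM=23
i=22 t=23 v=6: → [22,26); WM=23
i=23 t=24 v=9: → [22,26); WM=23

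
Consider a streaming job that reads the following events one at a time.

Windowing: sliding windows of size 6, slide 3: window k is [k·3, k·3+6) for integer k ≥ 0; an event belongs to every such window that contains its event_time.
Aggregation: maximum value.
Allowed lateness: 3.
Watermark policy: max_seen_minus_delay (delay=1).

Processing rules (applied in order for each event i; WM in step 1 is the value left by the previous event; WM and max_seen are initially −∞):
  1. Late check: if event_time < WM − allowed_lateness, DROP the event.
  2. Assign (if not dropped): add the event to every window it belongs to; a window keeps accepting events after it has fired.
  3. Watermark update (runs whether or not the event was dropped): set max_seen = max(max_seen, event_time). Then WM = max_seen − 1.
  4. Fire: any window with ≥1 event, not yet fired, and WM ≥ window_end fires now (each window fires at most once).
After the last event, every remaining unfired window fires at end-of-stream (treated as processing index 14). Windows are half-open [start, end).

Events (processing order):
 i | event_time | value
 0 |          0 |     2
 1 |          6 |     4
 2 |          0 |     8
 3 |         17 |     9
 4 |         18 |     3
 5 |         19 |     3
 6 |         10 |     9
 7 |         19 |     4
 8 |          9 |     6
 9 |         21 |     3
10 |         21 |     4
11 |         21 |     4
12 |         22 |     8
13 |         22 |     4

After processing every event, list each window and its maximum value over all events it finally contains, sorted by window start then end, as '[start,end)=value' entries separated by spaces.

[0,6)=2 [3,9)=4 [6,12)=4 [12,18)=9 [15,21)=9 [18,24)=8 [21,27)=8

i=0 t=0 v=2: → [0,6); WM=-1
i=1 t=6 v=4: → [6,12),[3,9); WM=5
i=2 t=0 v=8: DROP (t<5-3); WM=5
i=3 t=17 v=9: → [15,21),[12,18); WM=16; [0,6) fires=2 [3,9) fires=4 [6,12) fires=4
i=4 t=18 v=3: → [18,24),[15,21); WM=17
i=5 t=19 v=3: → [18,24),[15,21); WM=18; [12,18) fires=9
i=6 t=10 v=9: DROP (t<18-3); WM=18
i=7 t=19 v=4: → [18,24),[15,21); WM=18
i=8 t=9 v=6: DROP (t<18-3); WM=18
i=9 t=21 v=3: → [21,27),[18,24); WM=20
i=10 t=21 v=4: → [21,27),[18,24); WM=20
i=11 t=21 v=4: → [21,27),[18,24); WM=20
i=12 t=22 v=8: → [21,27),[18,24); WM=21; [15,21) fires=9
i=13 t=22 v=4: → [21,27),[18,24); WM=21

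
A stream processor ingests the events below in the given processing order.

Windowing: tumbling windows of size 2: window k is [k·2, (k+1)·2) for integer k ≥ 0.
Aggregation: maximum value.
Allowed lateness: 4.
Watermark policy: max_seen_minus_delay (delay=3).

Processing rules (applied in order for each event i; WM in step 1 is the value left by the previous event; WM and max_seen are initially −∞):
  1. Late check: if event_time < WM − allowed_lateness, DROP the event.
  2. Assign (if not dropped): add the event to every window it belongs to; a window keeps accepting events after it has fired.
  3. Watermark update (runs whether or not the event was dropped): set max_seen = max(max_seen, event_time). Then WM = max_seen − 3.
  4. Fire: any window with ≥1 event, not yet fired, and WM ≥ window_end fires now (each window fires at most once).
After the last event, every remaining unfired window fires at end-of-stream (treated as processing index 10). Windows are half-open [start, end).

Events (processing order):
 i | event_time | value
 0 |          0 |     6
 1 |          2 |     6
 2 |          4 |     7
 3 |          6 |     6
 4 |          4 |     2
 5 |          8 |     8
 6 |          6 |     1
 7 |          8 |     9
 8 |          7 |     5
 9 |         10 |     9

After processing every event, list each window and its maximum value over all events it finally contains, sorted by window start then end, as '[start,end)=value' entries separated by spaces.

[0,2)=6 [2,4)=6 [4,6)=7 [6,8)=6 [8,10)=9 [10,12)=9

i=0 t=0 v=6: → [0,2); WM=-3
i=1 t=2 v=6: → [2,4); WM=-1
i=2 t=4 v=7: → [4,6); WM=1
i=3 t=6 v=6: → [6,8); WM=3; [0,2) fires=6
i=4 t=4 v=2: → [4,6); WM=3
i=5 t=8 v=8: → [8,10); WM=5; [2,4) fires=6
i=6 t=6 v=1: → [6,8); WM=5
i=7 t=8 v=9: → [8,10); WM=5
i=8 t=7 v=5: → [6,8); WM=5
i=9 t=10 v=9: → [10,12); WM=7; [4,6) fires=7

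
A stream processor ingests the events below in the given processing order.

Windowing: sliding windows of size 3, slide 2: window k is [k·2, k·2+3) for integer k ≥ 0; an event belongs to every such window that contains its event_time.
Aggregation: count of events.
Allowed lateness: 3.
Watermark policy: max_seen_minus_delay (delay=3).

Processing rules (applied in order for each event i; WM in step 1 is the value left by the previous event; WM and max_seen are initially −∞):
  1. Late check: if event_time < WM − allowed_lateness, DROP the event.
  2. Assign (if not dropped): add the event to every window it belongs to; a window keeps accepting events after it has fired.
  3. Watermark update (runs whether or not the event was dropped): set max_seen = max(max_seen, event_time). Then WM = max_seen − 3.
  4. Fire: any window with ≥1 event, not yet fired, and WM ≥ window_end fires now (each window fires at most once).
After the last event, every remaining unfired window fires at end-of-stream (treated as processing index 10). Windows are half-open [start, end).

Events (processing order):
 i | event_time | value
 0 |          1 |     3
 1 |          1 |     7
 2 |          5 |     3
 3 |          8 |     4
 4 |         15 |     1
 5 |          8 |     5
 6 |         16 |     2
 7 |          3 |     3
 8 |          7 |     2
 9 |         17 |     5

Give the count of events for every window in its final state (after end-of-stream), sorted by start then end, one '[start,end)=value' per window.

[0,3)=2 [4,7)=1 [6,9)=1 [8,11)=1 [14,17)=2 [16,19)=2

i=0 t=1 v=3: → [0,3); WM=-2
i=1 t=1 v=7: → [0,3); WM=-2
i=2 t=5 v=3: → [4,7); WM=2
i=3 t=8 v=4: → [8,11),[6,9); WM=5; [0,3) fires=2
i=4 t=15 v=1: → [14,17); WM=12; [4,7) fires=1 [6,9) fires=1 [8,11) fires=1
i=5 t=8 v=5: DROP (t<12-3); WM=12
i=6 t=16 v=2: → [16,19),[14,17); WM=13
i=7 t=3 v=3: DROP (t<13-3); WM=13
i=8 t=7 v=2: DROP (t<13-3); WM=13
i=9 t=17 v=5: → [16,19); WM=14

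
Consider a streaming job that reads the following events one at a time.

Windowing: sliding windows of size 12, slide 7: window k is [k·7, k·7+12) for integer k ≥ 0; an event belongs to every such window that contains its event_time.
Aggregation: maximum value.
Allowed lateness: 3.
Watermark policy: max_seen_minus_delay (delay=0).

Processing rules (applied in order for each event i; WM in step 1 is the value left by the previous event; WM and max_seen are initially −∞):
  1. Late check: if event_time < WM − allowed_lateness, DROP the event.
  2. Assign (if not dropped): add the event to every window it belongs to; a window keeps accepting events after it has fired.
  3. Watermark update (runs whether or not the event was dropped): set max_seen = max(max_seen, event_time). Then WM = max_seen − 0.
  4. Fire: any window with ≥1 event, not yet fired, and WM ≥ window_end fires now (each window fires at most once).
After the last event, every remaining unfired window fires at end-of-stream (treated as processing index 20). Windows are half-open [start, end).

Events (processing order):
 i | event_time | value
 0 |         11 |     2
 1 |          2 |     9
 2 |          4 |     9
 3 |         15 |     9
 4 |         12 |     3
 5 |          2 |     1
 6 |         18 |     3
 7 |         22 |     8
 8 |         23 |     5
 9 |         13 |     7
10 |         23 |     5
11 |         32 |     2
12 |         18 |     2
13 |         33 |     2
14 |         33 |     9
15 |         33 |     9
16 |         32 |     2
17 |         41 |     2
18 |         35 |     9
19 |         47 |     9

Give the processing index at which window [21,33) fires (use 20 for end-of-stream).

i=0 t=11 v=2: → [7,19),[0,12); WM=11
i=1 t=2 v=9: DROP (t<11-3); WM=11
i=2 t=4 v=9: DROP (t<11-3); WM=11
i=3 t=15 v=9: → [14,26),[7,19); WM=15; [0,12) fires=2
i=4 t=12 v=3: → [7,19); WM=15
i=5 t=2 v=1: DROP (t<15-3); WM=15
i=6 t=18 v=3: → [14,26),[7,19); WM=18
i=7 t=22 v=8: → [21,33),[14,26); WM=22; [7,19) fires=9
i=8 t=23 v=5: → [21,33),[14,26); WM=23
i=9 t=13 v=7: DROP (t<23-3); WM=23
i=10 t=23 v=5: → [21,33),[14,26); WM=23
i=11 t=32 v=2: → [28,40),[21,33); WM=32; [14,26) fires=9
i=12 t=18 v=2: DROP (t<32-3); WM=32
i=13 t=33 v=2: → [28,40); WM=33; [21,33) fires=8
i=14 t=33 v=9: → [28,40); WM=33
i=15 t=33 v=9: → [28,40); WM=33
i=16 t=32 v=2: → [28,40),[21,33); WM=33
i=17 t=41 v=2: → [35,47); WM=41; [28,40) fires=9
i=18 t=35 v=9: DROP (t<41-3); WM=41
i=19 t=47 v=9: → [42,54); WM=47; [35,47) fires=2

13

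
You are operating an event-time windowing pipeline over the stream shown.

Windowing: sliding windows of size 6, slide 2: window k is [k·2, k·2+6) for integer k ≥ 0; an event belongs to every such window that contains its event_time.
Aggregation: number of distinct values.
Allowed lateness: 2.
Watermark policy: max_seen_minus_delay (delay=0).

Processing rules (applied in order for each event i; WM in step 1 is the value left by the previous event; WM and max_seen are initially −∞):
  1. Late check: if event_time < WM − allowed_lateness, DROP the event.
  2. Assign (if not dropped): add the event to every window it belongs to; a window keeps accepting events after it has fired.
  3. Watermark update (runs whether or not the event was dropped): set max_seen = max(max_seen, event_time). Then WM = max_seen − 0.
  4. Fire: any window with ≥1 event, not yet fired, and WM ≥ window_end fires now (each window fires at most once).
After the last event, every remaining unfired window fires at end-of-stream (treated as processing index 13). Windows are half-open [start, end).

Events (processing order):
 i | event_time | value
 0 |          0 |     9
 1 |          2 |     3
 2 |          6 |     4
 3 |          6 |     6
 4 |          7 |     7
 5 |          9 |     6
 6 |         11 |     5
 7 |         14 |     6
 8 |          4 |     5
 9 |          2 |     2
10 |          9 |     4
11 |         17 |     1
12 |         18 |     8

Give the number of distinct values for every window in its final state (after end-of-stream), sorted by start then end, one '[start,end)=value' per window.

i=0 t=0 v=9: → [0,6); WM=0
i=1 t=2 v=3: → [2,8),[0,6); WM=2
i=2 t=6 v=4: → [6,12),[4,10),[2,8); WM=6; [0,6) fires=2
i=3 t=6 v=6: → [6,12),[4,10),[2,8); WM=6
i=4 t=7 v=7: → [6,12),[4,10),[2,8); WM=7
i=5 t=9 v=6: → [8,14),[6,12),[4,10); WM=9; [2,8) fires=4
i=6 t=11 v=5: → [10,16),[8,14),[6,12); WM=11; [4,10) fires=3
i=7 t=14 v=6: → [14,20),[12,18),[10,16); WM=14; [6,12) fires=4 [8,14) fires=2
i=8 t=4 v=5: DROP (t<14-2); WM=14
i=9 t=2 v=2: DROP (t<14-2); WM=14
i=10 t=9 v=4: DROP (t<14-2); WM=14
i=11 t=17 v=1: → [16,22),[14,20),[12,18); WM=17; [10,16) fires=2
i=12 t=18 v=8: → [18,24),[16,22),[14,20); WM=18; [12,18) fires=2

[0,6)=2 [2,8)=4 [4,10)=3 [6,12)=4 [8,14)=2 [10,16)=2 [12,18)=2 [14,20)=3 [16,22)=2 [18,24)=1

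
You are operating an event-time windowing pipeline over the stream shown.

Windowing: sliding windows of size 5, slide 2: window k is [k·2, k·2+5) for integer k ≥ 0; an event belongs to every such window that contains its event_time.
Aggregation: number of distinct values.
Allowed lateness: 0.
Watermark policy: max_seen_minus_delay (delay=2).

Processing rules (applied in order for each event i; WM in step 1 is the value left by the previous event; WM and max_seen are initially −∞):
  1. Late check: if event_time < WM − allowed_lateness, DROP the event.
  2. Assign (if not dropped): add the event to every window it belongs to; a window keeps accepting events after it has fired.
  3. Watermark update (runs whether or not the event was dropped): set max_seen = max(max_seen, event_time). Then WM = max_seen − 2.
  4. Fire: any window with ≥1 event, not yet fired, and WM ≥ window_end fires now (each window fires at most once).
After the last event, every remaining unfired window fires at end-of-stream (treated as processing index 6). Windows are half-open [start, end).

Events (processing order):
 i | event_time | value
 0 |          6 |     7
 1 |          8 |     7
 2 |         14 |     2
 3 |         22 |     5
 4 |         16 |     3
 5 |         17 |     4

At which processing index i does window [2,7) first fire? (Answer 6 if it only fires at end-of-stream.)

i=0 t=6 v=7: → [6,11),[4,9),[2,7); WM=4
i=1 t=8 v=7: → [8,13),[6,11),[4,9); WM=6
i=2 t=14 v=2: → [14,19),[12,17),[10,15); WM=12; [2,7) fires=1 [4,9) fires=1 [6,11) fires=1
i=3 t=22 v=5: → [22,27),[20,25),[18,23); WM=20; [8,13) fires=1 [10,15) fires=1 [12,17) fires=1 [14,19) fires=1
i=4 t=16 v=3: DROP (t<20-0); WM=20
i=5 t=17 v=4: DROP (t<20-0); WM=20

2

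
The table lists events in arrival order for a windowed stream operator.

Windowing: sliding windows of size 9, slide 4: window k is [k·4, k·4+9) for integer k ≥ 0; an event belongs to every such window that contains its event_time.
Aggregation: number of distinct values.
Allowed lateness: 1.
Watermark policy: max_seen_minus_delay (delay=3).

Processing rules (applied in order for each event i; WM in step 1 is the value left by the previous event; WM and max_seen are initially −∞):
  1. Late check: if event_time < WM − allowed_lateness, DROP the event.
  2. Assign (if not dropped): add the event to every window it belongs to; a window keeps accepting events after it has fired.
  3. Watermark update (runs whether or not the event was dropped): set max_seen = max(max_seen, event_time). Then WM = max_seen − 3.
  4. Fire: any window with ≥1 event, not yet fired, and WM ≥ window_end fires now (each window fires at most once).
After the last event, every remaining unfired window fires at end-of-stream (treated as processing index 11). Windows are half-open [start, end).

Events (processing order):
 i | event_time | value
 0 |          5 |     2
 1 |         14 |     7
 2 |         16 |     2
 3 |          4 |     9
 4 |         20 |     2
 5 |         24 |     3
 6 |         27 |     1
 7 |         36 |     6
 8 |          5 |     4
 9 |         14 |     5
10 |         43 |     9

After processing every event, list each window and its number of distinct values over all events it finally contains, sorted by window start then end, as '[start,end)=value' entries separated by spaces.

[0,9)=1 [4,13)=1 [8,17)=2 [12,21)=2 [16,25)=2 [20,29)=3 [24,33)=2 [28,37)=1 [32,41)=1 [36,45)=2 [40,49)=1

i=0 t=5 v=2: → [4,13),[0,9); WM=2
i=1 t=14 v=7: → [12,21),[8,17); WM=11; [0,9) fires=1
i=2 t=16 v=2: → [16,25),[12,21),[8,17); WM=13; [4,13) fires=1
i=3 t=4 v=9: DROP (t<13-1); WM=13
i=4 t=20 v=2: → [20,29),[16,25),[12,21); WM=17; [8,17) fires=2
i=5 t=24 v=3: → [24,33),[20,29),[16,25); WM=21; [12,21) fires=2
i=6 t=27 v=1: → [24,33),[20,29); WM=24
i=7 t=36 v=6: → [36,45),[32,41),[28,37); WM=33; [16,25) fires=2 [20,29) fires=3 [24,33) fires=2
i=8 t=5 v=4: DROP (t<33-1); WM=33
i=9 t=14 v=5: DROP (t<33-1); WM=33
i=10 t=43 v=9: → [40,49),[36,45); WM=40; [28,37) fires=1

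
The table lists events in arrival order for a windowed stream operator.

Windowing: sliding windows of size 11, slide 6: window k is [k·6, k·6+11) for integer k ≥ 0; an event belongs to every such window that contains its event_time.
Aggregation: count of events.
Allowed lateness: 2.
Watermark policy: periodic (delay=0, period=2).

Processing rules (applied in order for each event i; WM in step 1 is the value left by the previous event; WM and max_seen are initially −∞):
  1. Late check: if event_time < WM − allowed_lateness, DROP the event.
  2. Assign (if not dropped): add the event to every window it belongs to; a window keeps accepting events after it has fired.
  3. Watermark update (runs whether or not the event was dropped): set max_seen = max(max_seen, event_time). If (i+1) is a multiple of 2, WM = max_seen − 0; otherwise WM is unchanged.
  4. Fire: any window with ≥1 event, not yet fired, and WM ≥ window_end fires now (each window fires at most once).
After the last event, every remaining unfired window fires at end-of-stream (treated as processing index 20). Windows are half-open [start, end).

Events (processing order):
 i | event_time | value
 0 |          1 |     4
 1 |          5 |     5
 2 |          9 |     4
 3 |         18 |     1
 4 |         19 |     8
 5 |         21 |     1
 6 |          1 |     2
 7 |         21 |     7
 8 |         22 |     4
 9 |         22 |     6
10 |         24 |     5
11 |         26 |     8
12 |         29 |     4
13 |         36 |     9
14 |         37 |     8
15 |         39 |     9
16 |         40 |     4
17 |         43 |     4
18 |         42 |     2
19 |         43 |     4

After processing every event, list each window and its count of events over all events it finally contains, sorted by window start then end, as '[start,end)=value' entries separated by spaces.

i=0 t=1 v=4: → [0,11); WM=−∞
i=1 t=5 v=5: → [0,11); WM=5
i=2 t=9 v=4: → [6,17),[0,11); WM=5
i=3 t=18 v=1: → [18,29),[12,23); WM=18; [0,11) fires=3 [6,17) fires=1
i=4 t=19 v=8: → [18,29),[12,23); WM=18
i=5 t=21 v=1: → [18,29),[12,23); WM=21
i=6 t=1 v=2: DROP (t<21-2); WM=21
i=7 t=21 v=7: → [18,29),[12,23); WM=21
i=8 t=22 v=4: → [18,29),[12,23); WM=21
i=9 t=22 v=6: → [18,29),[12,23); WM=22
i=10 t=24 v=5: → [24,35),[18,29); WM=22
i=11 t=26 v=8: → [24,35),[18,29); WM=26; [12,23) fires=6
i=12 t=29 v=4: → [24,35); WM=26
i=13 t=36 v=9: → [36,47),[30,41); WM=36; [18,29) fires=8 [24,35) fires=3
i=14 t=37 v=8: → [36,47),[30,41); WM=36
i=15 t=39 v=9: → [36,47),[30,41); WM=39
i=16 t=40 v=4: → [36,47),[30,41); WM=39
i=17 t=43 v=4: → [42,53),[36,47); WM=43; [30,41) fires=4
i=18 t=42 v=2: → [42,53),[36,47); WM=43
i=19 t=43 v=4: → [42,53),[36,47); WM=43

[0,11)=3 [6,17)=1 [12,23)=6 [18,29)=8 [24,35)=3 [30,41)=4 [36,47)=7 [42,53)=3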